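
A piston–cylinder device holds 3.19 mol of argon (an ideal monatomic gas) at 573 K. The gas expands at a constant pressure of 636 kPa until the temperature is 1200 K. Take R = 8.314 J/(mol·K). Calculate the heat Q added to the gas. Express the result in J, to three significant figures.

Isobaric: W = nRΔT = (3.19)(8.314)(627) = 16629 J.
ΔU = nCᵥΔT with Cᵥ = 3R/2: ΔU = (3.19)(12.47)(627) = 24944 J.
Q = ΔU + W = 24944 + 16629 = 41573 J.

Q ≈ 41600 J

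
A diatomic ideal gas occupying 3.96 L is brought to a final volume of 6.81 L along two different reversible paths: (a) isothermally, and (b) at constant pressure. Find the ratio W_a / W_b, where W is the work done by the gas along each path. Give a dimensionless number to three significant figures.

Path (a) isothermal: W = P₁V₁ ln(V₂/V₁) → W_a/(P₁V₁) = 0.5421.
Path (b) isobaric: W = P₁(V₂ − V₁) → W_b/(P₁V₁) = 0.7197.
W_a / W_b = 0.5421 / 0.7197 = 0.7533.

W_a / W_b ≈ 0.753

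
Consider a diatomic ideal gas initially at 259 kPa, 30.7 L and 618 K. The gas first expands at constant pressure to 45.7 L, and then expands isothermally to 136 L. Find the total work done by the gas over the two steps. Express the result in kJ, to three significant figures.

W_total ≈ 16.8 kJ

Step 1 (isobaric): W = PΔV = (259 kPa)(45.7 − 30.7 L) = 3885 J.
After step 1: P = 259 kPa, V = 45.7 L, T = 920 K.
Step 2 (isothermal): W = P₁V₁ ln(V₂/V₁) = (11836) ln(136/45.7) = 12908 J.
W_total = 3885 + 12908 = 16793 J.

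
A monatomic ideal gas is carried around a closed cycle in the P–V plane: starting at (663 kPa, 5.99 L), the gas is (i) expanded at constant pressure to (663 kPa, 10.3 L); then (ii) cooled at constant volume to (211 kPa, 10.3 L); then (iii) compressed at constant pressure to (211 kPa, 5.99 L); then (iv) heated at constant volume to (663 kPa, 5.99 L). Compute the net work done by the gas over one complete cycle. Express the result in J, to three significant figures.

Constant-volume legs do no work.
W(i) = (663)(10.3 − 5.99) = 2858 J; W(iii) = (211)(5.99 − 10.3) = -909.4 J.
W_net = 2858 − 909.4 = 1948 J (the clockwise enclosed area).

W_net ≈ 1950 J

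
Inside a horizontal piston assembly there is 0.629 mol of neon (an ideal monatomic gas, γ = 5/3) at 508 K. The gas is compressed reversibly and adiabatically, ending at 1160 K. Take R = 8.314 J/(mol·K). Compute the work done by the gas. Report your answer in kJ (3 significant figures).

W ≈ -5.11 kJ

Adiabatic ⇒ Q = 0, so W_by = −ΔU = nCᵥ(T₁ − T₂).
Cᵥ = 3R/2 = 12.47 J/(mol·K).
W = (0.629)(12.47)(508 − 1160) = -5114 J.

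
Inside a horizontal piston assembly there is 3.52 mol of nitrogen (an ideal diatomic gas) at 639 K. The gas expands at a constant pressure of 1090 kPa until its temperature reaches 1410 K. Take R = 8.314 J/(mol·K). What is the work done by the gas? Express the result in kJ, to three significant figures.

Isobaric: W = P ΔV = nR ΔT.
W = (3.52)(8.314)(1410 − 639) = 22564 J.

W ≈ 22.6 kJ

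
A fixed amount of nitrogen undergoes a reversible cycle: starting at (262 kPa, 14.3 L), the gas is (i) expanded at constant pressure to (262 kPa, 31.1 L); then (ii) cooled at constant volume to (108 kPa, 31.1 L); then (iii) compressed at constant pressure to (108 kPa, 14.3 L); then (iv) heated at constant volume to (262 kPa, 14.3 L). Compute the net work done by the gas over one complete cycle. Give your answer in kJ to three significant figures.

Constant-volume legs do no work.
W(i) = (262)(31.1 − 14.3) = 4402 J; W(iii) = (108)(14.3 − 31.1) = -1814 J.
W_net = 4402 − 1814 = 2587 J (the clockwise enclosed area).

W_net ≈ 2.59 kJ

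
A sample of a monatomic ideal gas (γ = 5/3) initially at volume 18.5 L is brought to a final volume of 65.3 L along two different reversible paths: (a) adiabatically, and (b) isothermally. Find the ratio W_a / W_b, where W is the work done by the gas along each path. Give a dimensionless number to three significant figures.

W_a / W_b ≈ 0.676

Path (a) adiabatic: W = P₁V₁(1 − (V₁/V₂)^(γ−1))/(γ−1) → W_a/(P₁V₁) = 0.853.
Path (b) isothermal: W = P₁V₁ ln(V₂/V₁) → W_b/(P₁V₁) = 1.261.
W_a / W_b = 0.853 / 1.261 = 0.6763.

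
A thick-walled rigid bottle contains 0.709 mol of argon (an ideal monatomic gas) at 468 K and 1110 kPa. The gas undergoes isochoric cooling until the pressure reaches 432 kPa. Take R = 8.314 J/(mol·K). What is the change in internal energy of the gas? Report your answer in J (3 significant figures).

Constant volume ⇒ W = 0, so Q = ΔU = nCᵥΔT with Cᵥ = 3R/2 = 12.47 J/(mol·K).
At constant V, T₂/T₁ = P₂/P₁ ⇒ ΔT = T₁(P₂/P₁ − 1) = 468·(432/1110 − 1) = -285.9 K.
ΔU = (0.709)(12.47)(-285.9) = -2528 J.

ΔU ≈ -2530 J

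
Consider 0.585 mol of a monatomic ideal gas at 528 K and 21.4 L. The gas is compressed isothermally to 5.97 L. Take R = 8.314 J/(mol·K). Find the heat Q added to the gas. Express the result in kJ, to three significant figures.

Isothermal ⇒ ΔU = 0, so Q = W = nRT ln(V₂/V₁).
Q = (0.585)(8.314)(528) ln(5.97/21.4) = 2568 × -1.277 = -3278 J.

Q ≈ -3.28 kJ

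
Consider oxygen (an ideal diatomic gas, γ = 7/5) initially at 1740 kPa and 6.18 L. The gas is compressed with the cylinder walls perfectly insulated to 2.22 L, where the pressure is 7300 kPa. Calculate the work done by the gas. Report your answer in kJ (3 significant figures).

Adiabatic: W = (P₁V₁ − P₂V₂)/(γ − 1) with γ = 7/5.
P₁V₁ = 10753 J, P₂V₂ = 16206 J.
W = (10753 − 16206) / 0.4 = -13632 J.

W ≈ -13.6 kJ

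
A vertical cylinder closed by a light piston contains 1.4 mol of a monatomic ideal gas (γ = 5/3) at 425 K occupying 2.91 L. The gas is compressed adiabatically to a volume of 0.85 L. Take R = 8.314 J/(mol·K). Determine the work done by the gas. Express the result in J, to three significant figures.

Adiabatic: TV^(γ−1) = const with γ = 5/3.
T₂ = T₁ (V₁/V₂)^(γ−1) = 425 × (2.91/0.85)^0.667 = 425 × 2.272 = 965.4 K.
W_by = nCᵥ(T₁ − T₂) = (1.4)(12.47)(425 − 965.4) = -9435 J.

W ≈ -9430 J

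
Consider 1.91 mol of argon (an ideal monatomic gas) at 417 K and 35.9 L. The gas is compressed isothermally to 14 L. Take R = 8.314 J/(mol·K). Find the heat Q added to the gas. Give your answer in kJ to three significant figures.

Isothermal ⇒ ΔU = 0, so Q = W = nRT ln(V₂/V₁).
Q = (1.91)(8.314)(417) ln(14/35.9) = 6622 × -0.9417 = -6236 J.

Q ≈ -6.24 kJ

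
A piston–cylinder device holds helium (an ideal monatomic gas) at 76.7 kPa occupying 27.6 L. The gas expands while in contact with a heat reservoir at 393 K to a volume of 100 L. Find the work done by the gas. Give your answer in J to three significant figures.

Isothermal: W = nRT ln(V₂/V₁) = P₁V₁ ln(V₂/V₁).
P₁V₁ = (76.7 kPa)(27.6 L) = 2117 J.
W = 2117 × ln(100/27.6) = 2117 × 1.287
W_by_gas = 2725 J.

W ≈ 2730 J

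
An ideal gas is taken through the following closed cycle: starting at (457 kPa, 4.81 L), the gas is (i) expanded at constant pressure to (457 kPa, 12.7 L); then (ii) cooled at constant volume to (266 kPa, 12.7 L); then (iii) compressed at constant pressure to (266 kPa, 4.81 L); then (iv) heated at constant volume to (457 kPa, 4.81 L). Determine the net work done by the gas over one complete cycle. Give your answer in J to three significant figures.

W_net ≈ 1510 J

Constant-volume legs do no work.
W(i) = (457)(12.7 − 4.81) = 3606 J; W(iii) = (266)(4.81 − 12.7) = -2099 J.
W_net = 3606 − 2099 = 1507 J (the clockwise enclosed area).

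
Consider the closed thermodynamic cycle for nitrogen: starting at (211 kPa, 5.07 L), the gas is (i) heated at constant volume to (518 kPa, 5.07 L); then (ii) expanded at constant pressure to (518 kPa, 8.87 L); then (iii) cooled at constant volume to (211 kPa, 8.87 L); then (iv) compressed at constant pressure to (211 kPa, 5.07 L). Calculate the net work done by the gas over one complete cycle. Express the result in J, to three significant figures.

W_net ≈ 1170 J

Constant-volume legs do no work.
W(ii) = (518)(8.87 − 5.07) = 1968 J; W(iv) = (211)(5.07 − 8.87) = -801.8 J.
W_net = 1968 − 801.8 = 1167 J (the clockwise enclosed area).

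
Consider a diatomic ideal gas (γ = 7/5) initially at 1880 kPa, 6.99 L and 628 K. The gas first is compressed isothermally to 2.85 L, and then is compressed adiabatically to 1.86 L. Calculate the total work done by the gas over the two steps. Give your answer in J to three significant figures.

W_total ≈ -17900 J

Step 1 (isothermal): W = P₁V₁ ln(V₂/V₁) = (13141) ln(2.85/6.99) = -11790 J.
After step 1: P = 4611 kPa, V = 2.85 L, T = 628 K.
Step 2 (adiabatic): W = (P₁V₁ − P₂V₂)/(γ−1) = (13141 − 15587)/0.4 = -6115 J.
W_total = -11790 − 6115 = -17905 J.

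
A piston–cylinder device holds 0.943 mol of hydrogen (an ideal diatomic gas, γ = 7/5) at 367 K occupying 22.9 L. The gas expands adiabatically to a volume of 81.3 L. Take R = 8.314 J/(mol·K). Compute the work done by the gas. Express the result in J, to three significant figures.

Adiabatic: TV^(γ−1) = const with γ = 7/5.
T₂ = T₁ (V₁/V₂)^(γ−1) = 367 × (22.9/81.3)^0.4 = 367 × 0.6024 = 221.1 K.
W_by = nCᵥ(T₁ − T₂) = (0.943)(20.79)(367 − 221.1) = 2860 J.

W ≈ 2860 J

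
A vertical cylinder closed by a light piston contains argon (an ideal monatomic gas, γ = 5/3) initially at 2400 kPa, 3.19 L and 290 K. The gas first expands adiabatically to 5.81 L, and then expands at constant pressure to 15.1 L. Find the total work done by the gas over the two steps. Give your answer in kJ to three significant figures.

W_total ≈ 12.0 kJ

Step 1 (adiabatic): W = (P₁V₁ − P₂V₂)/(γ−1) = (7656 − 5133)/0.667 = 3784 J.
After step 1: P = 883.6 kPa, V = 5.81 L, T = 194.4 K.
Step 2 (isobaric): W = PΔV = (883.6 kPa)(15.1 − 5.81 L) = 8208 J.
W_total = 3784 + 8208 = 11992 J.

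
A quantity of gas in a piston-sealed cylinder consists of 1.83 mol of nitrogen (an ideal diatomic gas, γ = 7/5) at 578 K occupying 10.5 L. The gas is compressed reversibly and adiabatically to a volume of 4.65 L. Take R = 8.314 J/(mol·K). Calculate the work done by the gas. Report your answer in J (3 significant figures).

Adiabatic: TV^(γ−1) = const with γ = 7/5.
T₂ = T₁ (V₁/V₂)^(γ−1) = 578 × (10.5/4.65)^0.4 = 578 × 1.385 = 800.6 K.
W_by = nCᵥ(T₁ − T₂) = (1.83)(20.79)(578 − 800.6) = -8467 J.

W ≈ -8470 J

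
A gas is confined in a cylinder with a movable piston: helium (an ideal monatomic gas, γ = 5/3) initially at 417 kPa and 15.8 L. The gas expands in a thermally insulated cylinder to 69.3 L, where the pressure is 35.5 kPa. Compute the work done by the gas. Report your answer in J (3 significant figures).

Adiabatic: W = (P₁V₁ − P₂V₂)/(γ − 1) with γ = 5/3.
P₁V₁ = 6589 J, P₂V₂ = 2460 J.
W = (6589 − 2460) / 0.6667 = 6193 J.

W ≈ 6190 J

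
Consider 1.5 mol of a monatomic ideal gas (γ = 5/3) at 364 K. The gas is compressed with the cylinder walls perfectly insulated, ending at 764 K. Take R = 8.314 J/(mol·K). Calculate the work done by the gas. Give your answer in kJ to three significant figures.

Adiabatic ⇒ Q = 0, so W_by = −ΔU = nCᵥ(T₁ − T₂).
Cᵥ = 3R/2 = 12.47 J/(mol·K).
W = (1.5)(12.47)(364 − 764) = -7483 J.

W ≈ -7.48 kJ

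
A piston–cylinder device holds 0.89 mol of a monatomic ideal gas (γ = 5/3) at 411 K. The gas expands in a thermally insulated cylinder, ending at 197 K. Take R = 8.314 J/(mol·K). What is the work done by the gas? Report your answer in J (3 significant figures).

Adiabatic ⇒ Q = 0, so W_by = −ΔU = nCᵥ(T₁ − T₂).
Cᵥ = 3R/2 = 12.47 J/(mol·K).
W = (0.89)(12.47)(411 − 197) = 2375 J.

W ≈ 2380 J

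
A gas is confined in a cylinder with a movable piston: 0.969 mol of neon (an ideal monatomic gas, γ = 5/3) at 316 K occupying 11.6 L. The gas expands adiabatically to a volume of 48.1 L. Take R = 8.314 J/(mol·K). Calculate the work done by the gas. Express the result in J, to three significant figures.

Adiabatic: TV^(γ−1) = const with γ = 5/3.
T₂ = T₁ (V₁/V₂)^(γ−1) = 316 × (11.6/48.1)^0.667 = 316 × 0.3874 = 122.4 K.
W_by = nCᵥ(T₁ − T₂) = (0.969)(12.47)(316 − 122.4) = 2339 J.

W ≈ 2340 J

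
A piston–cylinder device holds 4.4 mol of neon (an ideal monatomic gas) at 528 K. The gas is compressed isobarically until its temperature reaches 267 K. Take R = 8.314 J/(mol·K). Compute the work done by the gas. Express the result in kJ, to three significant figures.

W ≈ -9.55 kJ

Isobaric: W = P ΔV = nR ΔT.
W = (4.4)(8.314)(267 − 528) = -9548 J.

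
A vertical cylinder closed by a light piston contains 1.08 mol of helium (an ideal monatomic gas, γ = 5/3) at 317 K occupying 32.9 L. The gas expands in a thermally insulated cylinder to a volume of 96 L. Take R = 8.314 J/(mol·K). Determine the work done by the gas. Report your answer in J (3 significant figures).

W ≈ 2180 J

Adiabatic: TV^(γ−1) = const with γ = 5/3.
T₂ = T₁ (V₁/V₂)^(γ−1) = 317 × (32.9/96)^0.667 = 317 × 0.4897 = 155.2 K.
W_by = nCᵥ(T₁ − T₂) = (1.08)(12.47)(317 − 155.2) = 2179 J.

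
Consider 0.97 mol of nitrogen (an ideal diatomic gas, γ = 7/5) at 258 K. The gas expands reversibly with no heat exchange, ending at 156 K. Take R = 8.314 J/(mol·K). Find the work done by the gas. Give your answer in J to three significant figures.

Adiabatic ⇒ Q = 0, so W_by = −ΔU = nCᵥ(T₁ − T₂).
Cᵥ = 5R/2 = 20.79 J/(mol·K).
W = (0.97)(20.79)(258 − 156) = 2056 J.

W ≈ 2060 J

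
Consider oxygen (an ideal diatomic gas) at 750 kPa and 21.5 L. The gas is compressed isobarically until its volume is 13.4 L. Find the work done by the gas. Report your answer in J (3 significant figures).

W ≈ -6080 J

Isobaric: W = P ΔV.
W = (750 kPa)(13.4 − 21.5 L) = (750)(-8.1) = -6075 J.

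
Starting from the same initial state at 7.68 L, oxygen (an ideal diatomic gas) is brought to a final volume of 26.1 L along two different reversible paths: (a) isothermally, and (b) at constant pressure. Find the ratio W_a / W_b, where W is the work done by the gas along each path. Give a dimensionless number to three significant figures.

W_a / W_b ≈ 0.510

Path (a) isothermal: W = P₁V₁ ln(V₂/V₁) → W_a/(P₁V₁) = 1.223.
Path (b) isobaric: W = P₁(V₂ − V₁) → W_b/(P₁V₁) = 2.398.
W_a / W_b = 1.223 / 2.398 = 0.51.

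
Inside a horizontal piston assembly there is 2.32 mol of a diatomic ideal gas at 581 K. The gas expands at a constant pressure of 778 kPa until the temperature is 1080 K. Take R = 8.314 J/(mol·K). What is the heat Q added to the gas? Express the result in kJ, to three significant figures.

Q ≈ 33.7 kJ

Isobaric: W = nRΔT = (2.32)(8.314)(499) = 9625 J.
ΔU = nCᵥΔT with Cᵥ = 5R/2: ΔU = (2.32)(20.79)(499) = 24062 J.
Q = ΔU + W = 24062 + 9625 = 33687 J.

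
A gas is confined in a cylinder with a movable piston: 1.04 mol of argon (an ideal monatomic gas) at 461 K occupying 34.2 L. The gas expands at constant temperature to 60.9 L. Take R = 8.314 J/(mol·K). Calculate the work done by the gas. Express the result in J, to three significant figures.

Isothermal: W = nRT ln(V₂/V₁).
W = (1.04)(8.314)(461) × ln(60.9/34.2)
  = 3986 × 0.577
W_by_gas = 2300 J.

W ≈ 2300 J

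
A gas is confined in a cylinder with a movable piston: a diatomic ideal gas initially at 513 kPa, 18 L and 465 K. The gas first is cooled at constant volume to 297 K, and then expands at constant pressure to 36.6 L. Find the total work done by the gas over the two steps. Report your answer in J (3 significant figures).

Step 1 (isochoric): W = 0 (constant volume).
After step 1: P = 327.7 kPa (V unchanged).
Step 2 (isobaric): W = PΔV = (327.7 kPa)(36.6 − 18 L) = 6094 J.
W_total = 0 + 6094 = 6094 J.

W_total ≈ 6090 J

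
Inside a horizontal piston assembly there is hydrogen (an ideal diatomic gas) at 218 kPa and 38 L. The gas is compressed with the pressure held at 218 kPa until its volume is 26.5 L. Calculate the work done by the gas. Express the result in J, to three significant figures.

Isobaric: W = P ΔV.
W = (218 kPa)(26.5 − 38 L) = (218)(-11.5) = -2507 J.

W ≈ -2510 J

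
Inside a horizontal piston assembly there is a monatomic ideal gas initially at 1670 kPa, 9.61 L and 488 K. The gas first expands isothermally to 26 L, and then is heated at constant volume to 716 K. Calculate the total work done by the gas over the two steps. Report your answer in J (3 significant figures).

Step 1 (isothermal): W = P₁V₁ ln(V₂/V₁) = (16049) ln(26/9.61) = 15973 J.
Step 2 (isochoric): W = 0 (constant volume).
W_total = 15973 + 0 = 15973 J.

W_total ≈ 16000 J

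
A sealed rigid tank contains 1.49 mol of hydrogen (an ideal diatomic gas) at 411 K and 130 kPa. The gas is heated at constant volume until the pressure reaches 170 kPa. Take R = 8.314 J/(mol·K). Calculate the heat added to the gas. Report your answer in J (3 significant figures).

Constant volume ⇒ W = 0, so Q = ΔU = nCᵥΔT with Cᵥ = 5R/2 = 20.79 J/(mol·K).
At constant V, T₂/T₁ = P₂/P₁ ⇒ ΔT = T₁(P₂/P₁ − 1) = 411·(170/130 − 1) = 126.5 K.
ΔU = (1.49)(20.79)(126.5) = 3916 J.

Q ≈ 3920 J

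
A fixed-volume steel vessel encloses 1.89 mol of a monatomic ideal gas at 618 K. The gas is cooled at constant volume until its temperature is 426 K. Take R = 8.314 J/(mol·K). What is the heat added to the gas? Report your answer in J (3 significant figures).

Q ≈ -4530 J

Constant volume ⇒ W = 0, so Q = ΔU = nCᵥΔT with Cᵥ = 3R/2 = 12.47 J/(mol·K).
ΔU = (1.89)(12.47)(426 − 618) = -4525 J.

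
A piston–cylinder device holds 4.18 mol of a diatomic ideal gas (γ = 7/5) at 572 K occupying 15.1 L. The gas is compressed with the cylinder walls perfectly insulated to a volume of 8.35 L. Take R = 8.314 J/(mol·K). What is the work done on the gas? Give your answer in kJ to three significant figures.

Adiabatic: TV^(γ−1) = const with γ = 7/5.
T₂ = T₁ (V₁/V₂)^(γ−1) = 572 × (15.1/8.35)^0.4 = 572 × 1.267 = 725 K.
W_by = nCᵥ(T₁ − T₂) = (4.18)(20.79)(572 − 725) = -13289 J.
Work on gas = −W_by = 13289 J.

W ≈ 13.3 kJ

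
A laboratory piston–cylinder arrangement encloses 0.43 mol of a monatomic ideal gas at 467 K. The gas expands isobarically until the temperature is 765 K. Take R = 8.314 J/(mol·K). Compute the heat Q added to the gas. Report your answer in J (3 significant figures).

Isobaric: W = nRΔT = (0.43)(8.314)(298) = 1065 J.
ΔU = nCᵥΔT with Cᵥ = 3R/2: ΔU = (0.43)(12.47)(298) = 1598 J.
Q = ΔU + W = 1598 + 1065 = 2663 J.

Q ≈ 2660 J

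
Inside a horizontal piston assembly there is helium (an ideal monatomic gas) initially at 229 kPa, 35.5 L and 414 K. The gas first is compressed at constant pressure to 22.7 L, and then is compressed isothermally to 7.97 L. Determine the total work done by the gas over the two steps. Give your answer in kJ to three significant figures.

W_total ≈ -8.37 kJ

Step 1 (isobaric): W = PΔV = (229 kPa)(22.7 − 35.5 L) = -2931 J.
After step 1: P = 229 kPa, V = 22.7 L, T = 264.7 K.
Step 2 (isothermal): W = P₁V₁ ln(V₂/V₁) = (5198) ln(7.97/22.7) = -5441 J.
W_total = -2931 − 5441 = -8372 J.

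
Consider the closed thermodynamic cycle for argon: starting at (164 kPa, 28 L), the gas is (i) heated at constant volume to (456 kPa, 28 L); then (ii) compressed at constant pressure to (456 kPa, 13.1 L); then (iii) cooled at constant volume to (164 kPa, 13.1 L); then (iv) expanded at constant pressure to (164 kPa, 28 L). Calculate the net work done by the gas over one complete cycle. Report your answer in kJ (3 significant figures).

W_net ≈ -4.35 kJ

Constant-volume legs do no work.
W(ii) = (456)(13.1 − 28) = -6794 J; W(iv) = (164)(28 − 13.1) = 2444 J.
W_net = -6794 + 2444 = -4351 J (the counter-clockwise enclosed area).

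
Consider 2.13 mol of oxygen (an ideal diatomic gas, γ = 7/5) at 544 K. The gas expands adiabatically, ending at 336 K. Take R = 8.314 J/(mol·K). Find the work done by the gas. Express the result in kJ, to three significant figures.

Adiabatic ⇒ Q = 0, so W_by = −ΔU = nCᵥ(T₁ − T₂).
Cᵥ = 5R/2 = 20.79 J/(mol·K).
W = (2.13)(20.79)(544 − 336) = 9209 J.

W ≈ 9.21 kJ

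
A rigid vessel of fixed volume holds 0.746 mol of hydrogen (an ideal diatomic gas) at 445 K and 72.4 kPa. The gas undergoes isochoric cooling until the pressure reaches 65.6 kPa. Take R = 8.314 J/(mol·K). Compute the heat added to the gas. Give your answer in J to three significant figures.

Q ≈ -648 J

Constant volume ⇒ W = 0, so Q = ΔU = nCᵥΔT with Cᵥ = 5R/2 = 20.79 J/(mol·K).
At constant V, T₂/T₁ = P₂/P₁ ⇒ ΔT = T₁(P₂/P₁ − 1) = 445·(65.6/72.4 − 1) = -41.8 K.
ΔU = (0.746)(20.79)(-41.8) = -648.1 J.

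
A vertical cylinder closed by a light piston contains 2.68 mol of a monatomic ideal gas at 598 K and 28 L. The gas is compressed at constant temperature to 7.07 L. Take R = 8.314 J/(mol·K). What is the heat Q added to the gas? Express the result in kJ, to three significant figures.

Q ≈ -18.3 kJ

Isothermal ⇒ ΔU = 0, so Q = W = nRT ln(V₂/V₁).
Q = (2.68)(8.314)(598) ln(7.07/28) = 13324 × -1.376 = -18339 J.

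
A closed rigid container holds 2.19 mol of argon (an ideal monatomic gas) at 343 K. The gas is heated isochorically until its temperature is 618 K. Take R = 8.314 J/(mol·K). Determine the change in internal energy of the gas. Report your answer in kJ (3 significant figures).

ΔU ≈ 7.51 kJ

Constant volume ⇒ W = 0, so Q = ΔU = nCᵥΔT with Cᵥ = 3R/2 = 12.47 J/(mol·K).
ΔU = (2.19)(12.47)(618 − 343) = 7511 J.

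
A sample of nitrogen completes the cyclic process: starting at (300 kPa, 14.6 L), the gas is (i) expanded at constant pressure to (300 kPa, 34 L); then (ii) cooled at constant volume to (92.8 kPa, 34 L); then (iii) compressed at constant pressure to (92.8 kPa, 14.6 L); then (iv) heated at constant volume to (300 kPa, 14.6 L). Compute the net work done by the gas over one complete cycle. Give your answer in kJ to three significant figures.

Constant-volume legs do no work.
W(i) = (300)(34 − 14.6) = 5820 J; W(iii) = (92.8)(14.6 − 34) = -1800 J.
W_net = 5820 − 1800 = 4020 J (the clockwise enclosed area).

W_net ≈ 4.02 kJ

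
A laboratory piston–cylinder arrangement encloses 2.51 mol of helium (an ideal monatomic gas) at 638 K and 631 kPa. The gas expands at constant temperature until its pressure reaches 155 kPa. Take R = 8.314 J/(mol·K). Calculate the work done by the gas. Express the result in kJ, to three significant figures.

Isothermal process: W = nRT ln(V₂/V₁) = nRT ln(P₁/P₂).
W = (2.51)(8.314)(638) × ln(631/155)
  = 13314 × ln(4.071) = 13314 × 1.404
W_by_gas = 18691 J.

W ≈ 18.7 kJ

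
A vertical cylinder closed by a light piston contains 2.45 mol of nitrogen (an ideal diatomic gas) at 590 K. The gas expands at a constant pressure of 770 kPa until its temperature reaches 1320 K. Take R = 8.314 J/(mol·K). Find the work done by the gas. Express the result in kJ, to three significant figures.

Isobaric: W = P ΔV = nR ΔT.
W = (2.45)(8.314)(1320 − 590) = 14870 J.

W ≈ 14.9 kJ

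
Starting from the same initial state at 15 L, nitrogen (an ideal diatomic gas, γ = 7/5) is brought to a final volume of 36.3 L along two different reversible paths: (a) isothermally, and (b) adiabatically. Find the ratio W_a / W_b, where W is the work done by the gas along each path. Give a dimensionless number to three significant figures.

W_a / W_b ≈ 1.19

Path (a) isothermal: W = P₁V₁ ln(V₂/V₁) → W_a/(P₁V₁) = 0.8838.
Path (b) adiabatic: W = P₁V₁(1 − (V₁/V₂)^(γ−1))/(γ−1) → W_b/(P₁V₁) = 0.7444.
W_a / W_b = 0.8838 / 0.7444 = 1.187.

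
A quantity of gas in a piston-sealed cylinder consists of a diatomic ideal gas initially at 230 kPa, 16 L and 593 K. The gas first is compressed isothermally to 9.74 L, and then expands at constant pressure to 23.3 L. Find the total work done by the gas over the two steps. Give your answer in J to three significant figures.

W_total ≈ 3300 J

Step 1 (isothermal): W = P₁V₁ ln(V₂/V₁) = (3680) ln(9.74/16) = -1827 J.
After step 1: P = 377.8 kPa, V = 9.74 L, T = 593 K.
Step 2 (isobaric): W = PΔV = (377.8 kPa)(23.3 − 9.74 L) = 5123 J.
W_total = -1827 + 5123 = 3297 J.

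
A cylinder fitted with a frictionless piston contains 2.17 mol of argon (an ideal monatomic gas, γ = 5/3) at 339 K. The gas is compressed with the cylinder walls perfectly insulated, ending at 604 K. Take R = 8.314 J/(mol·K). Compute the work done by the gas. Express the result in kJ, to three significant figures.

W ≈ -7.17 kJ

Adiabatic ⇒ Q = 0, so W_by = −ΔU = nCᵥ(T₁ − T₂).
Cᵥ = 3R/2 = 12.47 J/(mol·K).
W = (2.17)(12.47)(339 − 604) = -7171 J.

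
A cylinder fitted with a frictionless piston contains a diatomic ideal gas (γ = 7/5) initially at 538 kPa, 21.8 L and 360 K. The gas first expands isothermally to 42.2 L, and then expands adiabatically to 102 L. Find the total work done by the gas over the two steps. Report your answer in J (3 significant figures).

Step 1 (isothermal): W = P₁V₁ ln(V₂/V₁) = (11728) ln(42.2/21.8) = 7747 J.
After step 1: P = 277.9 kPa, V = 42.2 L, T = 360 K.
Step 2 (adiabatic): W = (P₁V₁ − P₂V₂)/(γ−1) = (11728 − 8240)/0.4 = 8721 J.
W_total = 7747 + 8721 = 16468 J.

W_total ≈ 16500 J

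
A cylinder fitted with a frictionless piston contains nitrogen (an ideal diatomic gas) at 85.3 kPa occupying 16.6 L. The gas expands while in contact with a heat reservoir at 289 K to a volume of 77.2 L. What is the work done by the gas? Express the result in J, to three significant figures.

Isothermal: W = nRT ln(V₂/V₁) = P₁V₁ ln(V₂/V₁).
P₁V₁ = (85.3 kPa)(16.6 L) = 1416 J.
W = 1416 × ln(77.2/16.6) = 1416 × 1.537
W_by_gas = 2176 J.

W ≈ 2180 J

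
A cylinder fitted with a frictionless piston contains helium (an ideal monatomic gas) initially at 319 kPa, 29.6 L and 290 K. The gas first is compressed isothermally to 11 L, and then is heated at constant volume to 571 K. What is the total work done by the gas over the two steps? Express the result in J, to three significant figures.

Step 1 (isothermal): W = P₁V₁ ln(V₂/V₁) = (9442) ln(11/29.6) = -9347 J.
Step 2 (isochoric): W = 0 (constant volume).
W_total = -9347 + 0 = -9347 J.

W_total ≈ -9350 J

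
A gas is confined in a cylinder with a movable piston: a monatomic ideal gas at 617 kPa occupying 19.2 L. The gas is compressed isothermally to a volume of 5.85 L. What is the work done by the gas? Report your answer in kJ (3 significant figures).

W ≈ -14.1 kJ

Isothermal: W = nRT ln(V₂/V₁) = P₁V₁ ln(V₂/V₁).
P₁V₁ = (617 kPa)(19.2 L) = 11846 J.
W = 11846 × ln(5.85/19.2) = 11846 × -1.188
W_by_gas = -14079 J.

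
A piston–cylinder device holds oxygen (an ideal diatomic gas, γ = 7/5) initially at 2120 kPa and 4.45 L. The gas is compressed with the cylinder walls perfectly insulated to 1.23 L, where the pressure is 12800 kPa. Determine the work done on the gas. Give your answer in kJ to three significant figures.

W ≈ 15.8 kJ

Adiabatic: W = (P₁V₁ − P₂V₂)/(γ − 1) with γ = 7/5.
P₁V₁ = 9434 J, P₂V₂ = 15744 J.
W = (9434 − 15744) / 0.4 = -15775 J.
Work on gas = −W_by = 15775 J.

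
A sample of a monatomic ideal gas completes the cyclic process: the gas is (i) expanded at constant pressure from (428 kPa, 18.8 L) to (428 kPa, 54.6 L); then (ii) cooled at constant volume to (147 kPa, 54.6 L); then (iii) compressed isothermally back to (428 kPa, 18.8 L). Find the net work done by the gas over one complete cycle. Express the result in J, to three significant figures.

Leg (i): W = PΔV = (428)(54.6 − 18.8) = 15322 J.
Leg (ii): W = 0.
Leg (iii): W = PᵢVᵢ ln(V_f/Vᵢ) = (8026) ln(18.8/54.6) = -8557 J.
W_net = 15322 − 8557 = 6765 J.

W_net ≈ 6770 J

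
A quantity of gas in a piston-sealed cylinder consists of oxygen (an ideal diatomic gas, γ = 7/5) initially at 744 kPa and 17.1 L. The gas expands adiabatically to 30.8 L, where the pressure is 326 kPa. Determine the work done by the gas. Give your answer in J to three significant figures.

W ≈ 6700 J

Adiabatic: W = (P₁V₁ − P₂V₂)/(γ − 1) with γ = 7/5.
P₁V₁ = 12722 J, P₂V₂ = 10041 J.
W = (12722 − 10041) / 0.4 = 6704 J.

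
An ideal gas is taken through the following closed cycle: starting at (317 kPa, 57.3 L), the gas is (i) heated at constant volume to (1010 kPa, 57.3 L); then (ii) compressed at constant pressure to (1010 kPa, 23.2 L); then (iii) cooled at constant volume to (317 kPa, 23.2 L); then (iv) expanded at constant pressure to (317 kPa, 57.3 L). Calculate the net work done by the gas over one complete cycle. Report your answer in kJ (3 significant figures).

Constant-volume legs do no work.
W(ii) = (1010)(23.2 − 57.3) = -34441 J; W(iv) = (317)(57.3 − 23.2) = 10810 J.
W_net = -34441 + 10810 = -23631 J (the counter-clockwise enclosed area).

W_net ≈ -23.6 kJ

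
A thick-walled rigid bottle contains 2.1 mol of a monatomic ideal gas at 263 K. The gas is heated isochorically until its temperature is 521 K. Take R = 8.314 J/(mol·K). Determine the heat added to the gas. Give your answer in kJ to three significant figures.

Constant volume ⇒ W = 0, so Q = ΔU = nCᵥΔT with Cᵥ = 3R/2 = 12.47 J/(mol·K).
ΔU = (2.1)(12.47)(521 − 263) = 6757 J.

Q ≈ 6.76 kJ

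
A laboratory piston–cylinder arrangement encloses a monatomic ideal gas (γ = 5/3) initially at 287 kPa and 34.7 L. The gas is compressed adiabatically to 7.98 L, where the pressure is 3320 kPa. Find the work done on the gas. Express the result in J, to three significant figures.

Adiabatic: W = (P₁V₁ − P₂V₂)/(γ − 1) with γ = 5/3.
P₁V₁ = 9959 J, P₂V₂ = 26494 J.
W = (9959 − 26494) / 0.6667 = -24802 J.
Work on gas = −W_by = 24802 J.

W ≈ 24800 J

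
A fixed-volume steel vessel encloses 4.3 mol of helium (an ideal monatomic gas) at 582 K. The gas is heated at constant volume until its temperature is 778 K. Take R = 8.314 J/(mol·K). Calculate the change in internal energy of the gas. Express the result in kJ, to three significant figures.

Constant volume ⇒ W = 0, so Q = ΔU = nCᵥΔT with Cᵥ = 3R/2 = 12.47 J/(mol·K).
ΔU = (4.3)(12.47)(778 − 582) = 10511 J.

ΔU ≈ 10.5 kJ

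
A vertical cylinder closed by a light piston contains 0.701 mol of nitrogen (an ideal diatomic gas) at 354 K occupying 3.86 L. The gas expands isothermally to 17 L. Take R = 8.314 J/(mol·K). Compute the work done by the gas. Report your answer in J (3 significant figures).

W ≈ 3060 J

Isothermal: W = nRT ln(V₂/V₁).
W = (0.701)(8.314)(354) × ln(17/3.86)
  = 2063 × 1.483
W_by_gas = 3059 J.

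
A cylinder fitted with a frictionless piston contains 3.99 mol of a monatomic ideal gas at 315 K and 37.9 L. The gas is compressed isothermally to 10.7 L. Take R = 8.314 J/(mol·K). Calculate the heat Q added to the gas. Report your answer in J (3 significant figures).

Isothermal ⇒ ΔU = 0, so Q = W = nRT ln(V₂/V₁).
Q = (3.99)(8.314)(315) ln(10.7/37.9) = 10449 × -1.265 = -13215 J.

Q ≈ -13200 J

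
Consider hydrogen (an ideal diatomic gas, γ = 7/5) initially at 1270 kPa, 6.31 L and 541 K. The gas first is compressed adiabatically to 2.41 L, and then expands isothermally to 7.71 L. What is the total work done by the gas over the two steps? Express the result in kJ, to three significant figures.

W_total ≈ 4.29 kJ

Step 1 (adiabatic): W = (P₁V₁ − P₂V₂)/(γ−1) = (8014 − 11777)/0.4 = -9408 J.
After step 1: P = 4887 kPa, V = 2.41 L, T = 795.1 K.
Step 2 (isothermal): W = P₁V₁ ln(V₂/V₁) = (11777) ln(7.71/2.41) = 13695 J.
W_total = -9408 + 13695 = 4287 J.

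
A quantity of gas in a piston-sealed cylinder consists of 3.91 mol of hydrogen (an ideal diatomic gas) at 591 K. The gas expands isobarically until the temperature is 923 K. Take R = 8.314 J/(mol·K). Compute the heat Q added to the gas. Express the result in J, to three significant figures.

Q ≈ 37800 J

Isobaric: W = nRΔT = (3.91)(8.314)(332) = 10793 J.
ΔU = nCᵥΔT with Cᵥ = 5R/2: ΔU = (3.91)(20.79)(332) = 26981 J.
Q = ΔU + W = 26981 + 10793 = 37774 J.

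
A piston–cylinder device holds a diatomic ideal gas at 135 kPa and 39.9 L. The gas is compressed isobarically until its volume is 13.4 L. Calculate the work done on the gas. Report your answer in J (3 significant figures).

Isobaric: W = P ΔV.
W = (135 kPa)(13.4 − 39.9 L) = (135)(-26.5) = -3578 J.
Work on gas = −W_by = 3578 J.

W ≈ 3580 J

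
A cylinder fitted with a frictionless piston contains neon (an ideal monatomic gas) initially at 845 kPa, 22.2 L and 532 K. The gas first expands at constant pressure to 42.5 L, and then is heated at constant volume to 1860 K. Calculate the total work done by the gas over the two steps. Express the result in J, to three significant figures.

W_total ≈ 17200 J

Step 1 (isobaric): W = PΔV = (845 kPa)(42.5 − 22.2 L) = 17154 J.
Step 2 (isochoric): W = 0 (constant volume).
W_total = 17154 + 0 = 17154 J.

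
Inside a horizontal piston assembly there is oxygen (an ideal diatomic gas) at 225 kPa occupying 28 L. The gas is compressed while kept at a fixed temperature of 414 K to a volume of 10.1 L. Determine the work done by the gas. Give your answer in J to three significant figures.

W ≈ -6420 J

Isothermal: W = nRT ln(V₂/V₁) = P₁V₁ ln(V₂/V₁).
P₁V₁ = (225 kPa)(28 L) = 6300 J.
W = 6300 × ln(10.1/28) = 6300 × -1.02
W_by_gas = -6424 J.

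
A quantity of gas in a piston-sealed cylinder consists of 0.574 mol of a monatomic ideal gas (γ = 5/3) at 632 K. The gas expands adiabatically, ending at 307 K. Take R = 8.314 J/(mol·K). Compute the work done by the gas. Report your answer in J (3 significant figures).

W ≈ 2330 J

Adiabatic ⇒ Q = 0, so W_by = −ΔU = nCᵥ(T₁ − T₂).
Cᵥ = 3R/2 = 12.47 J/(mol·K).
W = (0.574)(12.47)(632 − 307) = 2326 J.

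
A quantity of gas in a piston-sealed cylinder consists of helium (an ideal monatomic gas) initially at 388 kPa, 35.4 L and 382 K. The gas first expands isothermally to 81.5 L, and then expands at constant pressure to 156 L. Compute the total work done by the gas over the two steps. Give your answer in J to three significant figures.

W_total ≈ 24000 J

Step 1 (isothermal): W = P₁V₁ ln(V₂/V₁) = (13735) ln(81.5/35.4) = 11454 J.
After step 1: P = 168.5 kPa, V = 81.5 L, T = 382 K.
Step 2 (isobaric): W = PΔV = (168.5 kPa)(156 − 81.5 L) = 12555 J.
W_total = 11454 + 12555 = 24009 J.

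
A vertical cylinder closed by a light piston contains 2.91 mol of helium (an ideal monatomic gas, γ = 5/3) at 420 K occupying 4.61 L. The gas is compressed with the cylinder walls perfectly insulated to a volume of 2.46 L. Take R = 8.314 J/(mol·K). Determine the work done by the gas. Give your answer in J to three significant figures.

W ≈ -7930 J

Adiabatic: TV^(γ−1) = const with γ = 5/3.
T₂ = T₁ (V₁/V₂)^(γ−1) = 420 × (4.61/2.46)^0.667 = 420 × 1.52 = 638.4 K.
W_by = nCᵥ(T₁ − T₂) = (2.91)(12.47)(420 − 638.4) = -7926 J.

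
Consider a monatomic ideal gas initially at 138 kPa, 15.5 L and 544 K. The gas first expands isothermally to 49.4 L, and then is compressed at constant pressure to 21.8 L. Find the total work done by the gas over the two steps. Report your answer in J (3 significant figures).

Step 1 (isothermal): W = P₁V₁ ln(V₂/V₁) = (2139) ln(49.4/15.5) = 2479 J.
After step 1: P = 43.3 kPa, V = 49.4 L, T = 544 K.
Step 2 (isobaric): W = PΔV = (43.3 kPa)(21.8 − 49.4 L) = -1195 J.
W_total = 2479 − 1195 = 1284 J.

W_total ≈ 1280 J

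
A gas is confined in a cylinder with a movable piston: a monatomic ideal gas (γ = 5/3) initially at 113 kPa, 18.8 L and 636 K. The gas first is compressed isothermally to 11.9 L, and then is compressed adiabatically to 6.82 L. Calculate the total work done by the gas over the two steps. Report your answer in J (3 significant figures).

W_total ≈ -2400 J

Step 1 (isothermal): W = P₁V₁ ln(V₂/V₁) = (2124) ln(11.9/18.8) = -971.5 J.
After step 1: P = 178.5 kPa, V = 11.9 L, T = 636 K.
Step 2 (adiabatic): W = (P₁V₁ − P₂V₂)/(γ−1) = (2124 − 3079)/0.667 = -1432 J.
W_total = -971.5 − 1432 = -2403 J.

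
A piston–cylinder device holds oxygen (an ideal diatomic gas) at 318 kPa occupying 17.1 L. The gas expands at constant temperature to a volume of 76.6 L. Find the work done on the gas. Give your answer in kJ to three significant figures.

Isothermal: W = nRT ln(V₂/V₁) = P₁V₁ ln(V₂/V₁).
P₁V₁ = (318 kPa)(17.1 L) = 5438 J.
W = 5438 × ln(76.6/17.1) = 5438 × 1.5
W_by_gas = 8154 J; work on gas = −W_by = -8154 J.

W ≈ -8.15 kJ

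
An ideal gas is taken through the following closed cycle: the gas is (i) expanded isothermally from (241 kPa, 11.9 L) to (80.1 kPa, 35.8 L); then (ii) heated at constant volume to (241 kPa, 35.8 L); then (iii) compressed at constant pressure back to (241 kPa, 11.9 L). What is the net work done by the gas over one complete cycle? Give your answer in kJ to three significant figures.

Leg (i): W = PᵢVᵢ ln(V_f/Vᵢ) = (2868) ln(35.8/11.9) = 3159 J.
Leg (ii): W = 0.
Leg (iii): W = PΔV = (241)(11.9 − 35.8) = -5760 J.
W_net = 3159 − 5760 = -2601 J.

W_net ≈ -2.60 kJ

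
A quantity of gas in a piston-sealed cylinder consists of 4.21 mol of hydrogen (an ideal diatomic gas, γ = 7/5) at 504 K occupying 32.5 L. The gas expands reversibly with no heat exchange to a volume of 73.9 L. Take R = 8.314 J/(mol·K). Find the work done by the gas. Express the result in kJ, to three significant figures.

W ≈ 12.4 kJ

Adiabatic: TV^(γ−1) = const with γ = 7/5.
T₂ = T₁ (V₁/V₂)^(γ−1) = 504 × (32.5/73.9)^0.4 = 504 × 0.7199 = 362.8 K.
W_by = nCᵥ(T₁ − T₂) = (4.21)(20.79)(504 − 362.8) = 12351 J.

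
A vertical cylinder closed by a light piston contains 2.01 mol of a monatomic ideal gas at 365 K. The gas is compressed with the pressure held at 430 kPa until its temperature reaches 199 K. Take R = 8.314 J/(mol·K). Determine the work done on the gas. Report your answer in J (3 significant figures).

W ≈ 2770 J

Isobaric: W = P ΔV = nR ΔT.
W = (2.01)(8.314)(199 − 365) = -2774 J.
Work on gas = −W_by = 2774 J.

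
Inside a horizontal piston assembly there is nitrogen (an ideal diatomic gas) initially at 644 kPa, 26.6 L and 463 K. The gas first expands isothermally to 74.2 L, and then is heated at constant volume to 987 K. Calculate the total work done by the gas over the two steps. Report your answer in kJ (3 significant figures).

W_total ≈ 17.6 kJ

Step 1 (isothermal): W = P₁V₁ ln(V₂/V₁) = (17130) ln(74.2/26.6) = 17573 J.
Step 2 (isochoric): W = 0 (constant volume).
W_total = 17573 + 0 = 17573 J.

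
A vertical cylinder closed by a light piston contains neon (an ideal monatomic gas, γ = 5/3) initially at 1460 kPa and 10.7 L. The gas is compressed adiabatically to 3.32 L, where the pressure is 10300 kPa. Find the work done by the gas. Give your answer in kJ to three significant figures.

Adiabatic: W = (P₁V₁ − P₂V₂)/(γ − 1) with γ = 5/3.
P₁V₁ = 15622 J, P₂V₂ = 34196 J.
W = (15622 − 34196) / 0.6667 = -27861 J.

W ≈ -27.9 kJ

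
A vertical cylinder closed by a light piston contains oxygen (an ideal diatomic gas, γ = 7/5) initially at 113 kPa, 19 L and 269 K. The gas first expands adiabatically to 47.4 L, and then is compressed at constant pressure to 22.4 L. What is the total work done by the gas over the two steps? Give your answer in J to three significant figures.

Step 1 (adiabatic): W = (P₁V₁ − P₂V₂)/(γ−1) = (2147 − 1489)/0.4 = 1644 J.
After step 1: P = 31.42 kPa, V = 47.4 L, T = 186.6 K.
Step 2 (isobaric): W = PΔV = (31.42 kPa)(22.4 − 47.4 L) = -785.6 J.
W_total = 1644 − 785.6 = 858.3 J.

W_total ≈ 858 J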